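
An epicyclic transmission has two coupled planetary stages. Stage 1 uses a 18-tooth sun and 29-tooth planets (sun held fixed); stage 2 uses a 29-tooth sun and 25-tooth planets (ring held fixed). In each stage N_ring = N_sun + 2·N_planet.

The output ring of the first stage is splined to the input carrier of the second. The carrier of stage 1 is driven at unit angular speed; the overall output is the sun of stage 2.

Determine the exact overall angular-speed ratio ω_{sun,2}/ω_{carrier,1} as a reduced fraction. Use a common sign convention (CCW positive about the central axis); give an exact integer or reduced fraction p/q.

2538/551

Stage 1: N_ring = 18 + 2·29 = 76
Stage 1: 18(ω_s−ω_c) = −76(ω_r−ω_c),  ω_s=0, ω_c=1
Stage 1: ω_r = 1 − (18/76)(0−1) = 47/38
  ⇒ ω_r¹/ω_c¹ = 47/38
Stage 2: N_ring = 29 + 2·25 = 79
Stage 2: 29(ω_s−ω_c) = −79(ω_r−ω_c),  ω_r=0, ω_c=1
Stage 2: ω_s = 1 − (79/29)(0−1) = 108/29
  ⇒ ω_s²/ω_c² = 108/29
Coupling ω_c² = ω_r¹ ⇒ overall = 47/38 × 108/29 = 2538/551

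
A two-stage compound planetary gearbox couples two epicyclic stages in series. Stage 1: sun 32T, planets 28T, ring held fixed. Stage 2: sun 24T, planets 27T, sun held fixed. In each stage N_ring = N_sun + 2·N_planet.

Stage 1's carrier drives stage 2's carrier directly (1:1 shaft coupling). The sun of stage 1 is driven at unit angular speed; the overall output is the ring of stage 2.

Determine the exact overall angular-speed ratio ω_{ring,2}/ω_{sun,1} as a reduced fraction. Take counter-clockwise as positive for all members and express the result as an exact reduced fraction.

68/195

Stage 1: N_ring = 32 + 2·28 = 88
Stage 1: 32(ω_s−ω_c) = −88(ω_r−ω_c),  ω_r=0, ω_s=1
Stage 1: 32(1−ω_c) = −88(0−ω_c)  ⇒  120ω_c = 32  ⇒  ω_c = 4/15
  ⇒ ω_c¹/ω_s¹ = 4/15
Stage 2: N_ring = 24 + 2·27 = 78
Stage 2: 24(ω_s−ω_c) = −78(ω_r−ω_c),  ω_s=0, ω_c=1
Stage 2: ω_r = 1 − (24/78)(0−1) = 17/13
  ⇒ ω_r²/ω_c² = 17/13
Coupling ω_c² = ω_c¹ ⇒ overall = 4/15 × 17/13 = 68/195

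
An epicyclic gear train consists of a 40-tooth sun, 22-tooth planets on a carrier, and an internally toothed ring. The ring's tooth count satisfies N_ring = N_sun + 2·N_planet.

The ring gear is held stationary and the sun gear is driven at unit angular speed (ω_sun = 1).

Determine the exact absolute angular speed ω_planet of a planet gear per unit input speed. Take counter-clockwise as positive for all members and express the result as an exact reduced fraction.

N_ring = 40 + 2·22 = 84
40(ω_s−ω_c) = −84(ω_r−ω_c),  ω_r=0, ω_s=1
40(1−ω_c) = −84(0−ω_c)  ⇒  124ω_c = 40  ⇒  ω_c = 10/31
sun–planet: 40·(1−10/31) = −22·(ω_p−ω_c)  ⇒  ω_p−ω_c = −(40/22)·(21/31) = -420/341
ω_p = 10/31 − 420/341 = -10/11

-10/11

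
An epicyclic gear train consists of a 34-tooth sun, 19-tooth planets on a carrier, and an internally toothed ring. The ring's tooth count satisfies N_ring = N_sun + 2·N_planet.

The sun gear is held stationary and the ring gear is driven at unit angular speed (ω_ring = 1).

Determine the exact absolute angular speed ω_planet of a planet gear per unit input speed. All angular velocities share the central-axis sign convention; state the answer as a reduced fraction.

N_ring = 34 + 2·19 = 72
34(ω_s−ω_c) = −72(ω_r−ω_c),  ω_s=0, ω_r=1
34(0−ω_c) = −72(1−ω_c)  ⇒  106ω_c = 72  ⇒  ω_c = 36/53
sun–planet: 34·(0−36/53) = −19·(ω_p−ω_c)  ⇒  ω_p−ω_c = −(34/19)·(-36/53) = 1224/1007
ω_p = 36/53 + 1224/1007 = 36/19

36/19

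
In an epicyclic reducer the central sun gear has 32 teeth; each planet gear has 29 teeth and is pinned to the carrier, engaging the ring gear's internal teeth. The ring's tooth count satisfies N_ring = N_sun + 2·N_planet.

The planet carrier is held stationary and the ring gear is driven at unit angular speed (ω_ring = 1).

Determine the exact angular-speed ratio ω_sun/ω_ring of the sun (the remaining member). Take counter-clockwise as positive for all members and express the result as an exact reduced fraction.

-45/16

N_ring = 32 + 2·29 = 90
32(ω_s−ω_c) = −90(ω_r−ω_c),  ω_c=0, ω_r=1
ω_s = 0 − (90/32)(1−0) = -45/16
ω_s/ω_r = -45/16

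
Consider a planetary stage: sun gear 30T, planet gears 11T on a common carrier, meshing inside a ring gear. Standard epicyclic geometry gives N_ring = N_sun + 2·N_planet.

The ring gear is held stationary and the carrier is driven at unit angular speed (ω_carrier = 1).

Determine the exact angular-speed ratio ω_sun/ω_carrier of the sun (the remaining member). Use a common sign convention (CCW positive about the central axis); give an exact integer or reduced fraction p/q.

N_ring = 30 + 2·11 = 52
30(ω_s−ω_c) = −52(ω_r−ω_c),  ω_r=0, ω_c=1
ω_s = 1 − (52/30)(0−1) = 41/15
ω_s/ω_c = 41/15

41/15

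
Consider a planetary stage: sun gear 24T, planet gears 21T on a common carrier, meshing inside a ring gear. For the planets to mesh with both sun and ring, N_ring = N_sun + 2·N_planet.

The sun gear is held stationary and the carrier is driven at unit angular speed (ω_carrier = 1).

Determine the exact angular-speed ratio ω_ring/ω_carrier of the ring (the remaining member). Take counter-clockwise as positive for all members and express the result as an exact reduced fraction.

N_ring = 24 + 2·21 = 66
24(ω_s−ω_c) = −66(ω_r−ω_c),  ω_s=0, ω_c=1
ω_r = 1 − (24/66)(0−1) = 15/11
ω_r/ω_c = 15/11

15/11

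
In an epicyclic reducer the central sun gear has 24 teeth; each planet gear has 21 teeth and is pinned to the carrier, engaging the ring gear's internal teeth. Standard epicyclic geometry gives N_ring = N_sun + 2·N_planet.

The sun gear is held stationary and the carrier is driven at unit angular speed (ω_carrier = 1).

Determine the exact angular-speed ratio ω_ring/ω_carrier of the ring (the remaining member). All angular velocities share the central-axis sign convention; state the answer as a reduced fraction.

15/11

N_ring = 24 + 2·21 = 66
24(ω_s−ω_c) = −66(ω_r−ω_c),  ω_s=0, ω_c=1
ω_r = 1 − (24/66)(0−1) = 15/11
ω_r/ω_c = 15/11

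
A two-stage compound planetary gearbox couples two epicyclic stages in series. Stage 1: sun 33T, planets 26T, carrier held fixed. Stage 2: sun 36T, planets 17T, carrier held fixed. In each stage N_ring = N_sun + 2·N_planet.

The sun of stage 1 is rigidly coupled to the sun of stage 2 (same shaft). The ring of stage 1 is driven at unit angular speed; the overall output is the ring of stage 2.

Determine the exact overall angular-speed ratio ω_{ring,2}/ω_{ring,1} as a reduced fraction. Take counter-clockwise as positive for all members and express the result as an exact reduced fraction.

102/77

Stage 1: N_ring = 33 + 2·26 = 85
Stage 1: 33(ω_s−ω_c) = −85(ω_r−ω_c),  ω_c=0, ω_r=1
Stage 1: ω_s = 0 − (85/33)(1−0) = -85/33
  ⇒ ω_s¹/ω_r¹ = -85/33
Stage 2: N_ring = 36 + 2·17 = 70
Stage 2: 36(ω_s−ω_c) = −70(ω_r−ω_c),  ω_c=0, ω_s=1
Stage 2: ω_r = 0 − (36/70)(1−0) = -18/35
  ⇒ ω_r²/ω_s² = -18/35
Coupling ω_s² = ω_s¹ ⇒ overall = -85/33 × -18/35 = 102/77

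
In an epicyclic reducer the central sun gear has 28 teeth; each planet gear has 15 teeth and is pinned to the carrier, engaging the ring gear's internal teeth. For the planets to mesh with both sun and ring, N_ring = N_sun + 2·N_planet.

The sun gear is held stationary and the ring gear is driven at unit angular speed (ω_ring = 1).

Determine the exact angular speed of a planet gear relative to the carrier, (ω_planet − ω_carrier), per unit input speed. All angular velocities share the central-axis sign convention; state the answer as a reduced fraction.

N_ring = 28 + 2·15 = 58
28(ω_s−ω_c) = −58(ω_r−ω_c),  ω_s=0, ω_r=1
28(0−ω_c) = −58(1−ω_c)  ⇒  86ω_c = 58  ⇒  ω_c = 29/43
sun–planet: 28·(0−29/43) = −15·(ω_p−ω_c)  ⇒  ω_p−ω_c = −(28/15)·(-29/43) = 812/645

812/645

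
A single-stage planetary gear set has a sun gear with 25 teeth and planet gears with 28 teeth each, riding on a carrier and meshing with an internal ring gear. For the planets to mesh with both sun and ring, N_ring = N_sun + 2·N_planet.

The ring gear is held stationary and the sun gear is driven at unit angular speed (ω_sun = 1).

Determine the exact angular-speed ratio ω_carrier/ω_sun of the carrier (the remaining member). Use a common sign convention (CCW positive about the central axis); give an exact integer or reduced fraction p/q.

N_ring = 25 + 2·28 = 81
25(ω_s−ω_c) = −81(ω_r−ω_c),  ω_r=0, ω_s=1
25(1−ω_c) = −81(0−ω_c)  ⇒  106ω_c = 25  ⇒  ω_c = 25/106
ω_c/ω_s = 25/106

25/106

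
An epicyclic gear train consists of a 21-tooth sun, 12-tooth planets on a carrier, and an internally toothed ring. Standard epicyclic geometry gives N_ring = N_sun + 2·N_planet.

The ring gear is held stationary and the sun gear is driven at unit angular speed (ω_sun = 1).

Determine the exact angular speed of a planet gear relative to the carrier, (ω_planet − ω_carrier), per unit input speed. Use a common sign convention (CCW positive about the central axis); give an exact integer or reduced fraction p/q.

-105/88

N_ring = 21 + 2·12 = 45
21(ω_s−ω_c) = −45(ω_r−ω_c),  ω_r=0, ω_s=1
21(1−ω_c) = −45(0−ω_c)  ⇒  66ω_c = 21  ⇒  ω_c = 7/22
sun–planet: 21·(1−7/22) = −12·(ω_p−ω_c)  ⇒  ω_p−ω_c = −(21/12)·(15/22) = -105/88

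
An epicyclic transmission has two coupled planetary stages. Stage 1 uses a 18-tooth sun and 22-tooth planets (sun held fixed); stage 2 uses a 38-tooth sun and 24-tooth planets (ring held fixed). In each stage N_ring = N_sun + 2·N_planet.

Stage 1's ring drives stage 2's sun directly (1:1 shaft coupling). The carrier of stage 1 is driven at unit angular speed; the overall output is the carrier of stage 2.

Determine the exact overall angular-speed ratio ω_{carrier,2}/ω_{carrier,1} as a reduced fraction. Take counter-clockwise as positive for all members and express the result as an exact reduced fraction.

Stage 1: N_ring = 18 + 2·22 = 62
Stage 1: 18(ω_s−ω_c) = −62(ω_r−ω_c),  ω_s=0, ω_c=1
Stage 1: ω_r = 1 − (18/62)(0−1) = 40/31
  ⇒ ω_r¹/ω_c¹ = 40/31
Stage 2: N_ring = 38 + 2·24 = 86
Stage 2: 38(ω_s−ω_c) = −86(ω_r−ω_c),  ω_r=0, ω_s=1
Stage 2: 38(1−ω_c) = −86(0−ω_c)  ⇒  124ω_c = 38  ⇒  ω_c = 19/62
  ⇒ ω_c²/ω_s² = 19/62
Coupling ω_s² = ω_r¹ ⇒ overall = 40/31 × 19/62 = 380/961

380/961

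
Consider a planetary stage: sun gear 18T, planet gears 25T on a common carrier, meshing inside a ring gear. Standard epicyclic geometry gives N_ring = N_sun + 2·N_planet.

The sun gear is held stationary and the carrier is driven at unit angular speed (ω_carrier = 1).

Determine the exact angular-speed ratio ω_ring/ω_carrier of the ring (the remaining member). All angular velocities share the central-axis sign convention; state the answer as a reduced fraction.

N_ring = 18 + 2·25 = 68
18(ω_s−ω_c) = −68(ω_r−ω_c),  ω_s=0, ω_c=1
ω_r = 1 − (18/68)(0−1) = 43/34
ω_r/ω_c = 43/34

43/34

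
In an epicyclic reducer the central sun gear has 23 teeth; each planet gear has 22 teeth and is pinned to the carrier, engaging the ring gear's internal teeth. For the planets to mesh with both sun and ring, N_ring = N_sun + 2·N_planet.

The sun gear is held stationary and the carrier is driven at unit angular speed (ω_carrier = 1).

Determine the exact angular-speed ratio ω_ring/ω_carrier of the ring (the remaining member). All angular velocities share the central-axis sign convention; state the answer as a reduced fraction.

N_ring = 23 + 2·22 = 67
23(ω_s−ω_c) = −67(ω_r−ω_c),  ω_s=0, ω_c=1
ω_r = 1 − (23/67)(0−1) = 90/67
ω_r/ω_c = 90/67

90/67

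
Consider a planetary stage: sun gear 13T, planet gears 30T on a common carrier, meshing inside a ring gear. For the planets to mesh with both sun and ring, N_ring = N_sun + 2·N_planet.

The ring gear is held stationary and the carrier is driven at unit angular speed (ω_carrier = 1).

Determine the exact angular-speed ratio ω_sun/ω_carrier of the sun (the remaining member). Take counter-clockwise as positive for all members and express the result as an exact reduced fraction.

N_ring = 13 + 2·30 = 73
13(ω_s−ω_c) = −73(ω_r−ω_c),  ω_r=0, ω_c=1
ω_s = 1 − (73/13)(0−1) = 86/13
ω_s/ω_c = 86/13

86/13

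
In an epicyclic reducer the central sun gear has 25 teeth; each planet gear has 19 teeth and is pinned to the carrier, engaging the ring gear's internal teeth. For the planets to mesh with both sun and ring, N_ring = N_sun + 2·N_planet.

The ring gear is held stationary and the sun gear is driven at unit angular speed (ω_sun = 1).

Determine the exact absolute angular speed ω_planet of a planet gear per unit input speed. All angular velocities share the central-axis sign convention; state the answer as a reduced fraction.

N_ring = 25 + 2·19 = 63
25(ω_s−ω_c) = −63(ω_r−ω_c),  ω_r=0, ω_s=1
25(1−ω_c) = −63(0−ω_c)  ⇒  88ω_c = 25  ⇒  ω_c = 25/88
sun–planet: 25·(1−25/88) = −19·(ω_p−ω_c)  ⇒  ω_p−ω_c = −(25/19)·(63/88) = -1575/1672
ω_p = 25/88 − 1575/1672 = -25/38

-25/38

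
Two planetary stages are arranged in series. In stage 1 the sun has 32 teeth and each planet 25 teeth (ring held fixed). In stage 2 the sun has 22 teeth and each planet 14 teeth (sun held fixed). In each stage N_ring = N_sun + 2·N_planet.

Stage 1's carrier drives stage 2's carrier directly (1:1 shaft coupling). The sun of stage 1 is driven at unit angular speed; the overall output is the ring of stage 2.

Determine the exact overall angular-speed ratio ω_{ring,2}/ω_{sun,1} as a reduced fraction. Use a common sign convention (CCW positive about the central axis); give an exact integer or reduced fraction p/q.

Stage 1: N_ring = 32 + 2·25 = 82
Stage 1: 32(ω_s−ω_c) = −82(ω_r−ω_c),  ω_r=0, ω_s=1
Stage 1: 32(1−ω_c) = −82(0−ω_c)  ⇒  114ω_c = 32  ⇒  ω_c = 16/57
  ⇒ ω_c¹/ω_s¹ = 16/57
Stage 2: N_ring = 22 + 2·14 = 50
Stage 2: 22(ω_s−ω_c) = −50(ω_r−ω_c),  ω_s=0, ω_c=1
Stage 2: ω_r = 1 − (22/50)(0−1) = 36/25
  ⇒ ω_r²/ω_c² = 36/25
Coupling ω_c² = ω_c¹ ⇒ overall = 16/57 × 36/25 = 192/475

192/475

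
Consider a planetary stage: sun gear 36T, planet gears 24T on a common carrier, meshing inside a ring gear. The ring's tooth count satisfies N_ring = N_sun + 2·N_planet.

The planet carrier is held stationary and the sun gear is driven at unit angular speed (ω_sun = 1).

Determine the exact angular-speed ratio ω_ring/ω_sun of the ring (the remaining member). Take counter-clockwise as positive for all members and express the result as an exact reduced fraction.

N_ring = 36 + 2·24 = 84
36(ω_s−ω_c) = −84(ω_r−ω_c),  ω_c=0, ω_s=1
ω_r = 0 − (36/84)(1−0) = -3/7
ω_r/ω_s = -3/7

-3/7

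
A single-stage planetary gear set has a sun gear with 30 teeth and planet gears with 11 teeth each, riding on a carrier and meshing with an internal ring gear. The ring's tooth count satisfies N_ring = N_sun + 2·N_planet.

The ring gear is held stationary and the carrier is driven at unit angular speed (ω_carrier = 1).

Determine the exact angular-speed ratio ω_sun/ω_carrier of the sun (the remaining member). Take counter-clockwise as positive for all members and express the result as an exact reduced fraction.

41/15

N_ring = 30 + 2·11 = 52
30(ω_s−ω_c) = −52(ω_r−ω_c),  ω_r=0, ω_c=1
ω_s = 1 − (52/30)(0−1) = 41/15
ω_s/ω_c = 41/15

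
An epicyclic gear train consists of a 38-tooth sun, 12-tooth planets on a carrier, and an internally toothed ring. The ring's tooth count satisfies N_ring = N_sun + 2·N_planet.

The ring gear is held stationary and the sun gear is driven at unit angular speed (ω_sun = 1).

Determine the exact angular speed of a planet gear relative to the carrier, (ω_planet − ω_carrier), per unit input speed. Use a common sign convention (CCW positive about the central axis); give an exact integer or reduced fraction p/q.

N_ring = 38 + 2·12 = 62
38(ω_s−ω_c) = −62(ω_r−ω_c),  ω_r=0, ω_s=1
38(1−ω_c) = −62(0−ω_c)  ⇒  100ω_c = 38  ⇒  ω_c = 19/50
sun–planet: 38·(1−19/50) = −12·(ω_p−ω_c)  ⇒  ω_p−ω_c = −(38/12)·(31/50) = -589/300

-589/300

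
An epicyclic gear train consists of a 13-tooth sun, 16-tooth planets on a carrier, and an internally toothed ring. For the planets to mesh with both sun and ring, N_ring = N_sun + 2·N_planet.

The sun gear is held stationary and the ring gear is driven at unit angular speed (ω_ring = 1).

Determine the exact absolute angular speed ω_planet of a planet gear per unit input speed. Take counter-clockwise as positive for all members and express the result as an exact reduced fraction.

45/32

N_ring = 13 + 2·16 = 45
13(ω_s−ω_c) = −45(ω_r−ω_c),  ω_s=0, ω_r=1
13(0−ω_c) = −45(1−ω_c)  ⇒  58ω_c = 45  ⇒  ω_c = 45/58
sun–planet: 13·(0−45/58) = −16·(ω_p−ω_c)  ⇒  ω_p−ω_c = −(13/16)·(-45/58) = 585/928
ω_p = 45/58 + 585/928 = 45/32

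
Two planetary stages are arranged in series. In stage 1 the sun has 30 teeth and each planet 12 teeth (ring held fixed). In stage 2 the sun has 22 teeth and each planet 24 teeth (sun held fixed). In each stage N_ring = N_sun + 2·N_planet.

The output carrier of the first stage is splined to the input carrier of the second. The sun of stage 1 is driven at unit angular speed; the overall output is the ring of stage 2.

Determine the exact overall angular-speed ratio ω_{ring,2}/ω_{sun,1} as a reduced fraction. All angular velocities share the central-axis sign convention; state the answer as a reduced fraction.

23/49

Stage 1: N_ring = 30 + 2·12 = 54
Stage 1: 30(ω_s−ω_c) = −54(ω_r−ω_c),  ω_r=0, ω_s=1
Stage 1: 30(1−ω_c) = −54(0−ω_c)  ⇒  84ω_c = 30  ⇒  ω_c = 5/14
  ⇒ ω_c¹/ω_s¹ = 5/14
Stage 2: N_ring = 22 + 2·24 = 70
Stage 2: 22(ω_s−ω_c) = −70(ω_r−ω_c),  ω_s=0, ω_c=1
Stage 2: ω_r = 1 − (22/70)(0−1) = 46/35
  ⇒ ω_r²/ω_c² = 46/35
Coupling ω_c² = ω_c¹ ⇒ overall = 5/14 × 46/35 = 23/49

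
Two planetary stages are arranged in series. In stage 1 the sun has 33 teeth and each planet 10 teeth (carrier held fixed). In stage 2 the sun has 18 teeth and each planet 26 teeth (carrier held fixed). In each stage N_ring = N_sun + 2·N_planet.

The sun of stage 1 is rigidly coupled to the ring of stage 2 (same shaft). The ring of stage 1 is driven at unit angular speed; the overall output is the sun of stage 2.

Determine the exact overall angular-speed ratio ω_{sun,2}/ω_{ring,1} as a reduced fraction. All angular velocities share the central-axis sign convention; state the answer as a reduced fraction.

Stage 1: N_ring = 33 + 2·10 = 53
Stage 1: 33(ω_s−ω_c) = −53(ω_r−ω_c),  ω_c=0, ω_r=1
Stage 1: ω_s = 0 − (53/33)(1−0) = -53/33
  ⇒ ω_s¹/ω_r¹ = -53/33
Stage 2: N_ring = 18 + 2·26 = 70
Stage 2: 18(ω_s−ω_c) = −70(ω_r−ω_c),  ω_c=0, ω_r=1
Stage 2: ω_s = 0 − (70/18)(1−0) = -35/9
  ⇒ ω_s²/ω_r² = -35/9
Coupling ω_r² = ω_s¹ ⇒ overall = -53/33 × -35/9 = 1855/297

1855/297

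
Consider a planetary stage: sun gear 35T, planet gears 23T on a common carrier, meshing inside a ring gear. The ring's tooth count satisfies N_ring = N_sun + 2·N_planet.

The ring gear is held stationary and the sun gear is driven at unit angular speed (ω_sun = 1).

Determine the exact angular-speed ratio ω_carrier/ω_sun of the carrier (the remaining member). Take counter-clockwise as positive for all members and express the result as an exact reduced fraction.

35/116

N_ring = 35 + 2·23 = 81
35(ω_s−ω_c) = −81(ω_r−ω_c),  ω_r=0, ω_s=1
35(1−ω_c) = −81(0−ω_c)  ⇒  116ω_c = 35  ⇒  ω_c = 35/116
ω_c/ω_s = 35/116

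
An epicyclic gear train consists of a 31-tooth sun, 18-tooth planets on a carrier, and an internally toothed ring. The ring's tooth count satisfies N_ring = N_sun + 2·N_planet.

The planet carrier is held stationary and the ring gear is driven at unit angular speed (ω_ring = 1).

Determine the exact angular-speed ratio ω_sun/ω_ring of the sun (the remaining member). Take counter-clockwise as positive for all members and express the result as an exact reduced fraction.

-67/31

N_ring = 31 + 2·18 = 67
31(ω_s−ω_c) = −67(ω_r−ω_c),  ω_c=0, ω_r=1
ω_s = 0 − (67/31)(1−0) = -67/31
ω_s/ω_r = -67/31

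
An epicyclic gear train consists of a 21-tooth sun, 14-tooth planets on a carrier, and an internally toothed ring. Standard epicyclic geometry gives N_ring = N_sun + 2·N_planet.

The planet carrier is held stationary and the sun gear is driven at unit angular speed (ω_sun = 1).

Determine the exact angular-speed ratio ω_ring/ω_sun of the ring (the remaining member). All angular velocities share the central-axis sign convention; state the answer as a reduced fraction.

N_ring = 21 + 2·14 = 49
21(ω_s−ω_c) = −49(ω_r−ω_c),  ω_c=0, ω_s=1
ω_r = 0 − (21/49)(1−0) = -3/7
ω_r/ω_s = -3/7

-3/7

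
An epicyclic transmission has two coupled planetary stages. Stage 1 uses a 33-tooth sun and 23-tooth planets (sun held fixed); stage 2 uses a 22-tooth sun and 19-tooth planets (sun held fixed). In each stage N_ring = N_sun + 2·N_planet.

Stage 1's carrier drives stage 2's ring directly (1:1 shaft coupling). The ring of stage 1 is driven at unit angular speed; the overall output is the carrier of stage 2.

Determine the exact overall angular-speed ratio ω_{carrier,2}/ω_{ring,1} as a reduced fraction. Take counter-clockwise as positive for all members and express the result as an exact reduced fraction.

Stage 1: N_ring = 33 + 2·23 = 79
Stage 1: 33(ω_s−ω_c) = −79(ω_r−ω_c),  ω_s=0, ω_r=1
Stage 1: 33(0−ω_c) = −79(1−ω_c)  ⇒  112ω_c = 79  ⇒  ω_c = 79/112
  ⇒ ω_c¹/ω_r¹ = 79/112
Stage 2: N_ring = 22 + 2·19 = 60
Stage 2: 22(ω_s−ω_c) = −60(ω_r−ω_c),  ω_s=0, ω_r=1
Stage 2: 22(0−ω_c) = −60(1−ω_c)  ⇒  82ω_c = 60  ⇒  ω_c = 30/41
  ⇒ ω_c²/ω_r² = 30/41
Coupling ω_r² = ω_c¹ ⇒ overall = 79/112 × 30/41 = 1185/2296

1185/2296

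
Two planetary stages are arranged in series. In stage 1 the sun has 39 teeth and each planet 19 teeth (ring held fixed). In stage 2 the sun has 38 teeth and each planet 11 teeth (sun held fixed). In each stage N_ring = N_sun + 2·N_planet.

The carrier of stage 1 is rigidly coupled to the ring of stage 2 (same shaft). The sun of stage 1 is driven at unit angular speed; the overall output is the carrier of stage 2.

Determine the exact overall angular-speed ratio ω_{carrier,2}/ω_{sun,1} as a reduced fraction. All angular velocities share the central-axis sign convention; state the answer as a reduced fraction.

585/2842

Stage 1: N_ring = 39 + 2·19 = 77
Stage 1: 39(ω_s−ω_c) = −77(ω_r−ω_c),  ω_r=0, ω_s=1
Stage 1: 39(1−ω_c) = −77(0−ω_c)  ⇒  116ω_c = 39  ⇒  ω_c = 39/116
  ⇒ ω_c¹/ω_s¹ = 39/116
Stage 2: N_ring = 38 + 2·11 = 60
Stage 2: 38(ω_s−ω_c) = −60(ω_r−ω_c),  ω_s=0, ω_r=1
Stage 2: 38(0−ω_c) = −60(1−ω_c)  ⇒  98ω_c = 60  ⇒  ω_c = 30/49
  ⇒ ω_c²/ω_r² = 30/49
Coupling ω_r² = ω_c¹ ⇒ overall = 39/116 × 30/49 = 585/2842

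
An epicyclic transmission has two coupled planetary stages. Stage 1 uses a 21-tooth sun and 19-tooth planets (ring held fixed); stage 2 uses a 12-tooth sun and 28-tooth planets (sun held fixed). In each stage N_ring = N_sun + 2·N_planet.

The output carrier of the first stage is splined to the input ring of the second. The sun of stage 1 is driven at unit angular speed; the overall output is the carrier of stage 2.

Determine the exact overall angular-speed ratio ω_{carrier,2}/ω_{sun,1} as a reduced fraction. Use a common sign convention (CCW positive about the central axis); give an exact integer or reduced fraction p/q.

357/1600

Stage 1: N_ring = 21 + 2·19 = 59
Stage 1: 21(ω_s−ω_c) = −59(ω_r−ω_c),  ω_r=0, ω_s=1
Stage 1: 21(1−ω_c) = −59(0−ω_c)  ⇒  80ω_c = 21  ⇒  ω_c = 21/80
  ⇒ ω_c¹/ω_s¹ = 21/80
Stage 2: N_ring = 12 + 2·28 = 68
Stage 2: 12(ω_s−ω_c) = −68(ω_r−ω_c),  ω_s=0, ω_r=1
Stage 2: 12(0−ω_c) = −68(1−ω_c)  ⇒  80ω_c = 68  ⇒  ω_c = 17/20
  ⇒ ω_c²/ω_r² = 17/20
Coupling ω_r² = ω_c¹ ⇒ overall = 21/80 × 17/20 = 357/1600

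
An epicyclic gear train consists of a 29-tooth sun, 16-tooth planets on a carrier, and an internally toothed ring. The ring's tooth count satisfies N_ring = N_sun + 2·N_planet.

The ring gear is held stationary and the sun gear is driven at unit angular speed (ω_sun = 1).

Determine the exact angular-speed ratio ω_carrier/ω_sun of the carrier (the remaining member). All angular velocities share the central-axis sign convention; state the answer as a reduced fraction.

29/90

N_ring = 29 + 2·16 = 61
29(ω_s−ω_c) = −61(ω_r−ω_c),  ω_r=0, ω_s=1
29(1−ω_c) = −61(0−ω_c)  ⇒  90ω_c = 29  ⇒  ω_c = 29/90
ω_c/ω_s = 29/90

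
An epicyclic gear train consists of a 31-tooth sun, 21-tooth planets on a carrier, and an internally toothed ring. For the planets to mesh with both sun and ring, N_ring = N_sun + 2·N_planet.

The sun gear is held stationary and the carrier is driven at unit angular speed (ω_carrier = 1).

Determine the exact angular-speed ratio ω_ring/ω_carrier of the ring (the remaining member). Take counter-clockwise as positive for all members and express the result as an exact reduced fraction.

104/73

N_ring = 31 + 2·21 = 73
31(ω_s−ω_c) = −73(ω_r−ω_c),  ω_s=0, ω_c=1
ω_r = 1 − (31/73)(0−1) = 104/73
ω_r/ω_c = 104/73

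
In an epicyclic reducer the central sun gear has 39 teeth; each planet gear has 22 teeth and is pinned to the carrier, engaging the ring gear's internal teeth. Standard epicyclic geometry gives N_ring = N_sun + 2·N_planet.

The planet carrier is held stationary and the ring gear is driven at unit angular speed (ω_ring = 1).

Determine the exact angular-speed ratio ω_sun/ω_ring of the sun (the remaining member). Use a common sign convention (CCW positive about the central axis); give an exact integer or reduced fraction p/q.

-83/39

N_ring = 39 + 2·22 = 83
39(ω_s−ω_c) = −83(ω_r−ω_c),  ω_c=0, ω_r=1
ω_s = 0 − (83/39)(1−0) = -83/39
ω_s/ω_r = -83/39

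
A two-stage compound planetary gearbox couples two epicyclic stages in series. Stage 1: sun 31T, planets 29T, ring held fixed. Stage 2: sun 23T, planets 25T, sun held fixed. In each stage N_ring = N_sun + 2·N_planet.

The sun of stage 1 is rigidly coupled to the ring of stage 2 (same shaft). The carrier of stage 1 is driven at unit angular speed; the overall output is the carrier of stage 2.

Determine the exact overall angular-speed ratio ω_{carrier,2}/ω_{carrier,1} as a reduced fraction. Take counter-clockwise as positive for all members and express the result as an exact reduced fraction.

365/124

Stage 1: N_ring = 31 + 2·29 = 89
Stage 1: 31(ω_s−ω_c) = −89(ω_r−ω_c),  ω_r=0, ω_c=1
Stage 1: ω_s = 1 − (89/31)(0−1) = 120/31
  ⇒ ω_s¹/ω_c¹ = 120/31
Stage 2: N_ring = 23 + 2·25 = 73
Stage 2: 23(ω_s−ω_c) = −73(ω_r−ω_c),  ω_s=0, ω_r=1
Stage 2: 23(0−ω_c) = −73(1−ω_c)  ⇒  96ω_c = 73  ⇒  ω_c = 73/96
  ⇒ ω_c²/ω_r² = 73/96
Coupling ω_r² = ω_s¹ ⇒ overall = 120/31 × 73/96 = 365/124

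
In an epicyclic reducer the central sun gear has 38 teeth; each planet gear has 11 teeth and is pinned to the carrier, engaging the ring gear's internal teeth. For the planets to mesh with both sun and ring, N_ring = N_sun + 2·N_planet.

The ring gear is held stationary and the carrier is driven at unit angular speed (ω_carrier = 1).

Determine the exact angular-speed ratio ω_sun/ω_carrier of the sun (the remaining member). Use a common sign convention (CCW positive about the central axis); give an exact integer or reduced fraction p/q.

49/19

N_ring = 38 + 2·11 = 60
38(ω_s−ω_c) = −60(ω_r−ω_c),  ω_r=0, ω_c=1
ω_s = 1 − (60/38)(0−1) = 49/19
ω_s/ω_c = 49/19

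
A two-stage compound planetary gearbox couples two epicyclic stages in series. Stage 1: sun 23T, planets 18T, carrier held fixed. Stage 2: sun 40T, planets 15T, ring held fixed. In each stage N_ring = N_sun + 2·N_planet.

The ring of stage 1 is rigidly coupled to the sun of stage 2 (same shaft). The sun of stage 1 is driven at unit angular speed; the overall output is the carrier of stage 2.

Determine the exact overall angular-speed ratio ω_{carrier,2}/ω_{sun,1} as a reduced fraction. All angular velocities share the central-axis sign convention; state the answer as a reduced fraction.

Stage 1: N_ring = 23 + 2·18 = 59
Stage 1: 23(ω_s−ω_c) = −59(ω_r−ω_c),  ω_c=0, ω_s=1
Stage 1: ω_r = 0 − (23/59)(1−0) = -23/59
  ⇒ ω_r¹/ω_s¹ = -23/59
Stage 2: N_ring = 40 + 2·15 = 70
Stage 2: 40(ω_s−ω_c) = −70(ω_r−ω_c),  ω_r=0, ω_s=1
Stage 2: 40(1−ω_c) = −70(0−ω_c)  ⇒  110ω_c = 40  ⇒  ω_c = 4/11
  ⇒ ω_c²/ω_s² = 4/11
Coupling ω_s² = ω_r¹ ⇒ overall = -23/59 × 4/11 = -92/649

-92/649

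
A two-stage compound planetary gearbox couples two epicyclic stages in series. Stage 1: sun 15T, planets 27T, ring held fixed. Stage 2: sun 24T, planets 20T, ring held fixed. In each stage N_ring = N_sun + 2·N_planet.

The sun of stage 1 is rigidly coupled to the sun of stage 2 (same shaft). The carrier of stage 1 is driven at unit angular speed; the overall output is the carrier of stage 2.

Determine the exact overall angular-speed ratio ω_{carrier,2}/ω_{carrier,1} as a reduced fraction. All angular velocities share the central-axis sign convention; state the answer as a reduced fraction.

Stage 1: N_ring = 15 + 2·27 = 69
Stage 1: 15(ω_s−ω_c) = −69(ω_r−ω_c),  ω_r=0, ω_c=1
Stage 1: ω_s = 1 − (69/15)(0−1) = 28/5
  ⇒ ω_s¹/ω_c¹ = 28/5
Stage 2: N_ring = 24 + 2·20 = 64
Stage 2: 24(ω_s−ω_c) = −64(ω_r−ω_c),  ω_r=0, ω_s=1
Stage 2: 24(1−ω_c) = −64(0−ω_c)  ⇒  88ω_c = 24  ⇒  ω_c = 3/11
  ⇒ ω_c²/ω_s² = 3/11
Coupling ω_s² = ω_s¹ ⇒ overall = 28/5 × 3/11 = 84/55

84/55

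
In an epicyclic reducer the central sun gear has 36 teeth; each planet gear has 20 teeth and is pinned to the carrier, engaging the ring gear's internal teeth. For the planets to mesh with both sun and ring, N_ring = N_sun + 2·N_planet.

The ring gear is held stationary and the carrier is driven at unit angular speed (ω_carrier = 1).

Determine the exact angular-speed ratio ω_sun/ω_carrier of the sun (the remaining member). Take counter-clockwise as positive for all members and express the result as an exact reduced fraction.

28/9

N_ring = 36 + 2·20 = 76
36(ω_s−ω_c) = −76(ω_r−ω_c),  ω_r=0, ω_c=1
ω_s = 1 − (76/36)(0−1) = 28/9
ω_s/ω_c = 28/9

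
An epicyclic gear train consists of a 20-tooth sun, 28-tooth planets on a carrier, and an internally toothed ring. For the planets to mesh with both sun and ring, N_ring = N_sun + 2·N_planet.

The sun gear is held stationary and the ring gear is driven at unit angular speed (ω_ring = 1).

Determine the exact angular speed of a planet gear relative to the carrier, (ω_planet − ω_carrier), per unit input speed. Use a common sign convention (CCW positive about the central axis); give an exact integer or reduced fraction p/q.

N_ring = 20 + 2·28 = 76
20(ω_s−ω_c) = −76(ω_r−ω_c),  ω_s=0, ω_r=1
20(0−ω_c) = −76(1−ω_c)  ⇒  96ω_c = 76  ⇒  ω_c = 19/24
sun–planet: 20·(0−19/24) = −28·(ω_p−ω_c)  ⇒  ω_p−ω_c = −(20/28)·(-19/24) = 95/168

95/168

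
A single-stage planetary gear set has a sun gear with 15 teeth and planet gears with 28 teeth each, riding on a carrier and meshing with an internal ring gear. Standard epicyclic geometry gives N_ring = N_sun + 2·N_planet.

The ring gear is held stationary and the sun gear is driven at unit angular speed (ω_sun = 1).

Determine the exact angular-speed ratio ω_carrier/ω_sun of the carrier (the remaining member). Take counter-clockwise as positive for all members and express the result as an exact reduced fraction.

N_ring = 15 + 2·28 = 71
15(ω_s−ω_c) = −71(ω_r−ω_c),  ω_r=0, ω_s=1
15(1−ω_c) = −71(0−ω_c)  ⇒  86ω_c = 15  ⇒  ω_c = 15/86
ω_c/ω_s = 15/86

15/86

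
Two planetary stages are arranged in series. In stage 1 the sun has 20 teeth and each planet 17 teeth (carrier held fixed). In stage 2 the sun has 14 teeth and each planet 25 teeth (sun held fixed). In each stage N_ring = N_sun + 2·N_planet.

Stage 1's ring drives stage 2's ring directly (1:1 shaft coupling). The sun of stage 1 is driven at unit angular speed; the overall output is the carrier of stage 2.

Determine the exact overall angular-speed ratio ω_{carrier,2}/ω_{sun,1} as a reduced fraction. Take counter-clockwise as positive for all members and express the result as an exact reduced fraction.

-320/1053

Stage 1: N_ring = 20 + 2·17 = 54
Stage 1: 20(ω_s−ω_c) = −54(ω_r−ω_c),  ω_c=0, ω_s=1
Stage 1: ω_r = 0 − (20/54)(1−0) = -10/27
  ⇒ ω_r¹/ω_s¹ = -10/27
Stage 2: N_ring = 14 + 2·25 = 64
Stage 2: 14(ω_s−ω_c) = −64(ω_r−ω_c),  ω_s=0, ω_r=1
Stage 2: 14(0−ω_c) = −64(1−ω_c)  ⇒  78ω_c = 64  ⇒  ω_c = 32/39
  ⇒ ω_c²/ω_r² = 32/39
Coupling ω_r² = ω_r¹ ⇒ overall = -10/27 × 32/39 = -320/1053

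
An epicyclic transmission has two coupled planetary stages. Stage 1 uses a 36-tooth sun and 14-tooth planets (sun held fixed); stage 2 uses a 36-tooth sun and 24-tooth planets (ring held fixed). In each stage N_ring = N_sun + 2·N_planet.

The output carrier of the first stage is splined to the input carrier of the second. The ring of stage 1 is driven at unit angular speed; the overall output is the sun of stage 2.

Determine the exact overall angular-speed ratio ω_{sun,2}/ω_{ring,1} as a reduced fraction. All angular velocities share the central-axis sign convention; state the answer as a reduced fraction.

32/15

Stage 1: N_ring = 36 + 2·14 = 64
Stage 1: 36(ω_s−ω_c) = −64(ω_r−ω_c),  ω_s=0, ω_r=1
Stage 1: 36(0−ω_c) = −64(1−ω_c)  ⇒  100ω_c = 64  ⇒  ω_c = 16/25
  ⇒ ω_c¹/ω_r¹ = 16/25
Stage 2: N_ring = 36 + 2·24 = 84
Stage 2: 36(ω_s−ω_c) = −84(ω_r−ω_c),  ω_r=0, ω_c=1
Stage 2: ω_s = 1 − (84/36)(0−1) = 10/3
  ⇒ ω_s²/ω_c² = 10/3
Coupling ω_c² = ω_c¹ ⇒ overall = 16/25 × 10/3 = 32/15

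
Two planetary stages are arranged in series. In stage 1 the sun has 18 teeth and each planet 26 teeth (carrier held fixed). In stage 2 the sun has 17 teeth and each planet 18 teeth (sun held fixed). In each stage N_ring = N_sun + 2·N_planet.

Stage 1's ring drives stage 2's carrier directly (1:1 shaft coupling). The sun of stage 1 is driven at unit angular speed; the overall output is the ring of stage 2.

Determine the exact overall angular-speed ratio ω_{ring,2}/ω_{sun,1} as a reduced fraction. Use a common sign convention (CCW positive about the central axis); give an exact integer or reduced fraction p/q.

Stage 1: N_ring = 18 + 2·26 = 70
Stage 1: 18(ω_s−ω_c) = −70(ω_r−ω_c),  ω_c=0, ω_s=1
Stage 1: ω_r = 0 − (18/70)(1−0) = -9/35
  ⇒ ω_r¹/ω_s¹ = -9/35
Stage 2: N_ring = 17 + 2·18 = 53
Stage 2: 17(ω_s−ω_c) = −53(ω_r−ω_c),  ω_s=0, ω_c=1
Stage 2: ω_r = 1 − (17/53)(0−1) = 70/53
  ⇒ ω_r²/ω_c² = 70/53
Coupling ω_c² = ω_r¹ ⇒ overall = -9/35 × 70/53 = -18/53

-18/53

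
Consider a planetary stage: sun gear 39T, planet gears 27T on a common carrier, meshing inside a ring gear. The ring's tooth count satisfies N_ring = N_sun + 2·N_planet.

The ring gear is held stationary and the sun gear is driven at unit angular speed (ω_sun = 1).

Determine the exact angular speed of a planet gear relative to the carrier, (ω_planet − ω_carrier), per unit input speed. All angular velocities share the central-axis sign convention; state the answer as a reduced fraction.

-403/396

N_ring = 39 + 2·27 = 93
39(ω_s−ω_c) = −93(ω_r−ω_c),  ω_r=0, ω_s=1
39(1−ω_c) = −93(0−ω_c)  ⇒  132ω_c = 39  ⇒  ω_c = 13/44
sun–planet: 39·(1−13/44) = −27·(ω_p−ω_c)  ⇒  ω_p−ω_c = −(39/27)·(31/44) = -403/396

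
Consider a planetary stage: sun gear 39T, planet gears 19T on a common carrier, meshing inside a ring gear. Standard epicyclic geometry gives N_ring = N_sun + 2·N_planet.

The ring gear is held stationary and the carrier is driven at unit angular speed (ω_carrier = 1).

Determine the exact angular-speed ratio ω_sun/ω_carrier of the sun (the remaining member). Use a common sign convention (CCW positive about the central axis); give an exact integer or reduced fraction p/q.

N_ring = 39 + 2·19 = 77
39(ω_s−ω_c) = −77(ω_r−ω_c),  ω_r=0, ω_c=1
ω_s = 1 − (77/39)(0−1) = 116/39
ω_s/ω_c = 116/39

116/39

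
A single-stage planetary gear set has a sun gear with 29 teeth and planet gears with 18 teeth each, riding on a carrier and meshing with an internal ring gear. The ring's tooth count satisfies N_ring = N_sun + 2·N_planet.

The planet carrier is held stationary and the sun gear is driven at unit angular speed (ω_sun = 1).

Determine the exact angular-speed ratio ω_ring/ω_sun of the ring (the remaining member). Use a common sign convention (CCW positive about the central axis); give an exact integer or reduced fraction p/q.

-29/65

N_ring = 29 + 2·18 = 65
29(ω_s−ω_c) = −65(ω_r−ω_c),  ω_c=0, ω_s=1
ω_r = 0 − (29/65)(1−0) = -29/65
ω_r/ω_s = -29/65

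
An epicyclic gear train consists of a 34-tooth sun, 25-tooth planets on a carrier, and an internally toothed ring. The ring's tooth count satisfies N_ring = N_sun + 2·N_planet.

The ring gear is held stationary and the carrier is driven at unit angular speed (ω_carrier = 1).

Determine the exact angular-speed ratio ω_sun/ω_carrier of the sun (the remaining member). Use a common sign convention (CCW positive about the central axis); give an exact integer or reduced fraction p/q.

59/17

N_ring = 34 + 2·25 = 84
34(ω_s−ω_c) = −84(ω_r−ω_c),  ω_r=0, ω_c=1
ω_s = 1 − (84/34)(0−1) = 59/17
ω_s/ω_c = 59/17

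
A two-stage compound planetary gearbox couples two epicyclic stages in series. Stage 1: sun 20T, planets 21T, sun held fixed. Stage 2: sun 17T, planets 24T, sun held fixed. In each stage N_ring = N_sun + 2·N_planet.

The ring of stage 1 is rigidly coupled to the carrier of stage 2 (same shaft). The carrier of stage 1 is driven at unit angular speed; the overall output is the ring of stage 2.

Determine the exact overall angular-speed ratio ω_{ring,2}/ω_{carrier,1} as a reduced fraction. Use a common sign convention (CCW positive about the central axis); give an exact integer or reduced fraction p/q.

Stage 1: N_ring = 20 + 2·21 = 62
Stage 1: 20(ω_s−ω_c) = −62(ω_r−ω_c),  ω_s=0, ω_c=1
Stage 1: ω_r = 1 − (20/62)(0−1) = 41/31
  ⇒ ω_r¹/ω_c¹ = 41/31
Stage 2: N_ring = 17 + 2·24 = 65
Stage 2: 17(ω_s−ω_c) = −65(ω_r−ω_c),  ω_s=0, ω_c=1
Stage 2: ω_r = 1 − (17/65)(0−1) = 82/65
  ⇒ ω_r²/ω_c² = 82/65
Coupling ω_c² = ω_r¹ ⇒ overall = 41/31 × 82/65 = 3362/2015

3362/2015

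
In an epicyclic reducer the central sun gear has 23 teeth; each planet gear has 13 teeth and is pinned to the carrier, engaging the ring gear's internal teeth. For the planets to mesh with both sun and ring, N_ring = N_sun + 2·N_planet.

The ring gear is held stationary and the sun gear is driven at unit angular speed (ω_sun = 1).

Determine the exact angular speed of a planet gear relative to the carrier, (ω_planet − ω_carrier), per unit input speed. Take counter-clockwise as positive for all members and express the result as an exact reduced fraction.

-1127/936

N_ring = 23 + 2·13 = 49
23(ω_s−ω_c) = −49(ω_r−ω_c),  ω_r=0, ω_s=1
23(1−ω_c) = −49(0−ω_c)  ⇒  72ω_c = 23  ⇒  ω_c = 23/72
sun–planet: 23·(1−23/72) = −13·(ω_p−ω_c)  ⇒  ω_p−ω_c = −(23/13)·(49/72) = -1127/936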